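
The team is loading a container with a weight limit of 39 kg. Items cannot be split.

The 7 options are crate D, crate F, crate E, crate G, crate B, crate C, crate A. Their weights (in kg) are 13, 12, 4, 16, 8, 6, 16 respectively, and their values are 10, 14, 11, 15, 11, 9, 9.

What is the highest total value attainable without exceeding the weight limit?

49

crate E + crate G + crate B + crate C: weight 4 + 16 + 8 + 6 = 34 ≤ 39, value 11 + 15 + 11 + 9 = 46.
crate F + crate E + crate G + crate C: weight 12 + 4 + 16 + 6 = 38 ≤ 39, value 14 + 11 + 15 + 9 = 49.
Best is crate F, crate E, crate G, and crate C with total value 49.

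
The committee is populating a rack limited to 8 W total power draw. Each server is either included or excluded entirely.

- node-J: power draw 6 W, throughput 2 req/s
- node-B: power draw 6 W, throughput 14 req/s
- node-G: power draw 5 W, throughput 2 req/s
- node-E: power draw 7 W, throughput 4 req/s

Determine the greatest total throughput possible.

14

Treat it as a binary knapsack problem.
Allowing fractional choices, the relaxed optimum would be about 15.1, but servers are indivisible.
node-G: power draw 5 ≤ 8, throughput 2.
node-E: power draw 7 ≤ 8, throughput 4.
node-B: power draw 6 ≤ 8, throughput 14.
Best is node-B with total throughput 14.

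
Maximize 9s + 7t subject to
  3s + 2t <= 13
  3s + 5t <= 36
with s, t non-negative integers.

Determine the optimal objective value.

44

(s,t)=(1,5): 3·1+2·5=13≤13, 3·1+5·5=28≤36, objective 44.
(s,t)=(0,6): 3·0+2·6=12≤13, 3·0+5·6=30≤36, objective 42.
(s,t)=(1,4): 3·1+2·4=11≤13, 3·1+5·4=23≤36, objective 37.
The best lattice point is (1,5), giving 44.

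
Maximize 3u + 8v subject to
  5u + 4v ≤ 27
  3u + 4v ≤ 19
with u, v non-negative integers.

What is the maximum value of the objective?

The continuous relaxation peaks at (0, 4.75) with value 38.00; rounding to a feasible lattice point costs some objective.
(u,v)=(1,4): 5·1+4·4=21≤27, 3·1+4·4=19≤19, objective 35.
(u,v)=(0,4): 5·0+4·4=16≤27, 3·0+4·4=16≤19, objective 32.
(u,v)=(2,3): 5·2+4·3=22≤27, 3·2+4·3=18≤19, objective 30.
The best lattice point is (1,4), giving 35.

35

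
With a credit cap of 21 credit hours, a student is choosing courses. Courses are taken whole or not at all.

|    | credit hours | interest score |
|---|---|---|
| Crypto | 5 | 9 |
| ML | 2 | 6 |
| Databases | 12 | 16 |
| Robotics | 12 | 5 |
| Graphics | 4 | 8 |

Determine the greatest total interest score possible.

33

This is a 0-1 knapsack instance.
Allowing fractional choices, the relaxed optimum would be about 36.3, but courses are indivisible.
Crypto + Databases + Graphics: credit hours 5 + 12 + 4 = 21 ≤ 21, interest score 9 + 16 + 8 = 33.
ML + Databases + Graphics: credit hours 2 + 12 + 4 = 18 ≤ 21, interest score 6 + 16 + 8 = 30.
Crypto + ML + Databases: credit hours 5 + 2 + 12 = 19 ≤ 21, interest score 9 + 6 + 16 = 31.
Best is Crypto, Databases, and Graphics with total interest score 33.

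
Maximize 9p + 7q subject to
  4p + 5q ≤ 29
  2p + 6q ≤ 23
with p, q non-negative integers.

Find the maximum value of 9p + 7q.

63

(p,q)=(7,0): 4·7+5·0=28≤29, 2·7+6·0=14≤23, objective 63.
(p,q)=(6,1): 4·6+5·1=29≤29, 2·6+6·1=18≤23, objective 61.
The best lattice point is (7,0), giving 63.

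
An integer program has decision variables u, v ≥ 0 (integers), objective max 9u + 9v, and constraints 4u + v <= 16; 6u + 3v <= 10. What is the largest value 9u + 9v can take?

27

(u,v)=(0,3) is feasible, giving 27.
(u,v)=(0,2) is feasible, giving 18.
The best lattice point is (0,3), giving 27.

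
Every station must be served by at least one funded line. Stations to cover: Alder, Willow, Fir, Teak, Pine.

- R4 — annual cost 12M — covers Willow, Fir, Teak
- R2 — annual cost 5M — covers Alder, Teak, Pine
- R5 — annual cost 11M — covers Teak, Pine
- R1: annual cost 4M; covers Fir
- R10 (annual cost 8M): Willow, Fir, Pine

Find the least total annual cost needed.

13

The greedy cost-per-new-station heuristic would pick R2, R1, and R10 for 17, but a cheaper cover exists.
Choose R2 and R10: together they cover Alder, Willow, Fir, Teak, Pine — every station.
Total annual cost: 5 + 8 = 13.
No cover costs less than 13.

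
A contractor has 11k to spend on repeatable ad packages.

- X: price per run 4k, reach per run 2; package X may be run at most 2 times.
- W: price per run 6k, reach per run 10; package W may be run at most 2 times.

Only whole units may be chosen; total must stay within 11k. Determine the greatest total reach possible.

12

This is a bounded integer knapsack.
W has the best ratio (10/6); taking only W gives at most 1×10 = 10 (stopped by the price limit).
Mixing does better — 1×X and 1×W: price 10 ≤ 11, reach 1·2 + 1·10 = 12.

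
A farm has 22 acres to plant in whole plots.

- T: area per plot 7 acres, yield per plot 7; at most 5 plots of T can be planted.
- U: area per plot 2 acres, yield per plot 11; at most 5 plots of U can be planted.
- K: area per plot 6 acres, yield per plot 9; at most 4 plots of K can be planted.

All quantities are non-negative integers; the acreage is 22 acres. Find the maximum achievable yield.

73

5×U and 1×K: area 16 ≤ 22, yield 5·11 + 1·9 = 64.
5×U and 2×K: area 22 ≤ 22, yield 5·11 + 2·9 = 73.
Best is 73.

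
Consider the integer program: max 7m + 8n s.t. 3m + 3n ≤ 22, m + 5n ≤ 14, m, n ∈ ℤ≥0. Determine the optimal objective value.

The continuous relaxation peaks at (5.67, 1.67) with value 53.00; rounding to a feasible lattice point costs some objective.
(m,n)=(6,1) is feasible, giving 50.
(m,n)=(7,0) is feasible, giving 49.
(m,n)=(4,2) is feasible, giving 44.
Maximum is 50 at (m,n)=(6,1).

50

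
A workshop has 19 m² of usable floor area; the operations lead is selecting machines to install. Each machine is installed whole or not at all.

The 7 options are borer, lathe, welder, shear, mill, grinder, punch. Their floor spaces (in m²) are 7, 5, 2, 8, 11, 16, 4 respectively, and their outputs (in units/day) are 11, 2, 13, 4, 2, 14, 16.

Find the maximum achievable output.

42

Take borer, lathe, welder, and punch: floor space 7 + 5 + 2 + 4 = 18 ≤ 19, output 11 + 2 + 13 + 16 = 42.
No other feasible combination does better.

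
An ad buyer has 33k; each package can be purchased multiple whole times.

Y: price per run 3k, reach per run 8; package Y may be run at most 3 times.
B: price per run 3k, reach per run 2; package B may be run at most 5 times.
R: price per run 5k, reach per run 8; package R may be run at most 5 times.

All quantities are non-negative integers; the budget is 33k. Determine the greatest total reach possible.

Y has the best ratio (8/3); taking only Y gives at most 3×8 = 24 (stopped by the supply cap of 3).
Mixing does better — 3×Y, 1×B, and 4×R: price 32 ≤ 33, reach 3·8 + 1·2 + 4·8 = 58.

58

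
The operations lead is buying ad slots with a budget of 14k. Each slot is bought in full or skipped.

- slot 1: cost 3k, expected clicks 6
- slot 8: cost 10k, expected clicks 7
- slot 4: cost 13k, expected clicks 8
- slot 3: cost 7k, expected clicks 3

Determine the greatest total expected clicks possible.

Take slot 1 and slot 8: cost 3 + 10 = 13 ≤ 14, expected clicks 6 + 7 = 13.
No other feasible combination does better.

13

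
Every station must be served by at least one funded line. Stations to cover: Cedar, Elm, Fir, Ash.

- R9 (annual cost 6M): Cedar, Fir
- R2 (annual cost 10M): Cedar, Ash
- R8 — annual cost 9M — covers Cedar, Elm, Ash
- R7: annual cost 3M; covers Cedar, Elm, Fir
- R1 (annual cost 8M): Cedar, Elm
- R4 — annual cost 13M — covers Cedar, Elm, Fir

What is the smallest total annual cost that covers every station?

This is a weighted set-cover instance.
Choose R8 and R7: together they cover Cedar, Elm, Fir, Ash — every station.
Total annual cost: 9 + 3 = 12.
No cover costs less than 12.

12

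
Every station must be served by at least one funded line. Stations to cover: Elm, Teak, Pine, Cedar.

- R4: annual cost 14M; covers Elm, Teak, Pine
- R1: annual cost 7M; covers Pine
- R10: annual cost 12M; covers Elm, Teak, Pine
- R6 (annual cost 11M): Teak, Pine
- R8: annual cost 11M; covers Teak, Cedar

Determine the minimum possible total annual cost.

Choose R10 and R8: together they cover Elm, Teak, Pine, Cedar — every station.
Total annual cost: 12 + 11 = 23.

23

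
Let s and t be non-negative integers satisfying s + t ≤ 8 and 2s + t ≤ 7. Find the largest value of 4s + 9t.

63

(s,t)=(0,7): 1·0+1·7=7≤8, 2·0+1·7=7≤7, objective 63.
(s,t)=(0,6): 1·0+1·6=6≤8, 2·0+1·6=6≤7, objective 54.
No feasible integer point exceeds 63.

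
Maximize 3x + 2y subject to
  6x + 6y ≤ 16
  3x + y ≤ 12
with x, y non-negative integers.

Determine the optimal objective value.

(x,y)=(2,0): 6·2+6·0=12≤16, 3·2+1·0=6≤12, objective 6.
(x,y)=(1,1): 6·1+6·1=12≤16, 3·1+1·1=4≤12, objective 5.
(x,y)=(1,0): 6·1+6·0=6≤16, 3·1+1·0=3≤12, objective 3.
No feasible integer point exceeds 6.

6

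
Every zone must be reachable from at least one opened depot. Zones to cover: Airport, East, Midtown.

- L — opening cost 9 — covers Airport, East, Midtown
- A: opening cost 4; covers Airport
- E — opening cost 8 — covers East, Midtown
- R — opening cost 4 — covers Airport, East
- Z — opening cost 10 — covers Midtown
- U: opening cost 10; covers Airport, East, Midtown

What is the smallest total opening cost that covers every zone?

The greedy cost-per-new-zone heuristic would pick R and E for 12, but a cheaper cover exists.
L alone covers Airport, East, Midtown — every zone.
Total opening cost: 9.
No cover costs less than 9.

9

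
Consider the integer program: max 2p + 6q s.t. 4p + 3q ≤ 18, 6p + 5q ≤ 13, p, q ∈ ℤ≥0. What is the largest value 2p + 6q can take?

12

(p,q)=(0,2) is feasible, giving 12.
(p,q)=(1,1) is feasible, giving 8.
(p,q)=(0,1) is feasible, giving 6.
No feasible integer point exceeds 12.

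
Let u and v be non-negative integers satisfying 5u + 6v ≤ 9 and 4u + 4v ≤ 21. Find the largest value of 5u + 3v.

5

(u,v)=(1,0) is feasible, giving 5.
(u,v)=(0,1) is feasible, giving 3.
(u,v)=(0,0) is feasible, giving 0.
Maximum is 5 at (u,v)=(1,0).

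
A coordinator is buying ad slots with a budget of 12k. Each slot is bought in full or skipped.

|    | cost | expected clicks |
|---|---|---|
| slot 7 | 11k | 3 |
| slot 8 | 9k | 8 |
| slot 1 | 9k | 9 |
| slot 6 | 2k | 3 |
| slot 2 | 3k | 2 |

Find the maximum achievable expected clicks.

12

This is a 0-1 knapsack instance.
Take slot 1 and slot 6: cost 9 + 2 = 11 ≤ 12, expected clicks 9 + 3 = 12.
No other feasible combination does better.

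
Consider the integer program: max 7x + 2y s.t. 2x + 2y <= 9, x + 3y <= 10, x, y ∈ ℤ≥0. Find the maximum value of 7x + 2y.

(x,y)=(4,0) is feasible, giving 28.
(x,y)=(3,1) is feasible, giving 23.
No feasible integer point exceeds 28.

28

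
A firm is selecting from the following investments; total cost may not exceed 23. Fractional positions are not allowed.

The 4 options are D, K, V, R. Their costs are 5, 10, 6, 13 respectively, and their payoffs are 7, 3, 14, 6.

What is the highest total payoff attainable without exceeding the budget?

Allowing fractional choices, the relaxed optimum would be about 26.5, but investments are indivisible.
D + K + V: cost 5 + 10 + 6 = 21 ≤ 23, payoff 7 + 3 + 14 = 24.
D + V: cost 5 + 6 = 11 ≤ 23, payoff 7 + 14 = 21.
V + R: cost 6 + 13 = 19 ≤ 23, payoff 14 + 6 = 20.
Best is D, K, and V with total payoff 24.

24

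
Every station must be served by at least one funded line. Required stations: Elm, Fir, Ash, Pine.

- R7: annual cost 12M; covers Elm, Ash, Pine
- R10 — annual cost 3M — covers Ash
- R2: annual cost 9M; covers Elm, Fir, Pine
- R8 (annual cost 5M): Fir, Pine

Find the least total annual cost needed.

12

The greedy cost-per-new-station heuristic would pick R8, R10, and R2 for 17, but a cheaper cover exists.
Choose R10 and R2: together they cover Elm, Fir, Ash, Pine — every station.
Total annual cost: 3 + 9 = 12.
No cover costs less than 12.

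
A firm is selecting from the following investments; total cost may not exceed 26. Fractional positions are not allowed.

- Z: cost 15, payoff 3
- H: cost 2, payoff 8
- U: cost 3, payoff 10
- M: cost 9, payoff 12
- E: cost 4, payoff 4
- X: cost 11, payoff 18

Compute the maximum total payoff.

Take H, U, M, and X: cost 2 + 3 + 9 + 11 = 25 ≤ 26, payoff 8 + 10 + 12 + 18 = 48.
No other feasible combination does better.

48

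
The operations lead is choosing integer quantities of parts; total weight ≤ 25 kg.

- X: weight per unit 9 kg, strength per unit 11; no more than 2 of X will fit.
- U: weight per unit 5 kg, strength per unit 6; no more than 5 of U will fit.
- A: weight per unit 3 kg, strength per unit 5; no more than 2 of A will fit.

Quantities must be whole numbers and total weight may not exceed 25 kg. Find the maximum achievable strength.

33

A has the best ratio (5/3); taking only A gives at most 2×5 = 10 (stopped by the supply cap of 2).
Mixing does better — 1×X, 2×U, and 2×A: weight 25 ≤ 25, strength 1·11 + 2·6 + 2·5 = 33.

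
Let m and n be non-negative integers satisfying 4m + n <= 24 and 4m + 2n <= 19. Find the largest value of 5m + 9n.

81

(m,n)=(0,9) is feasible, giving 81.
(m,n)=(0,8) is feasible, giving 72.
Maximum is 81 at (m,n)=(0,9).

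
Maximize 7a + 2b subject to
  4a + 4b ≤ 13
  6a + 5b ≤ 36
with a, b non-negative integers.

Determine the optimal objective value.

21

(a,b)=(3,0): 4·3+4·0=12≤13, 6·3+5·0=18≤36, objective 21.
(a,b)=(2,1): 4·2+4·1=12≤13, 6·2+5·1=17≤36, objective 16.
(a,b)=(2,0): 4·2+4·0=8≤13, 6·2+5·0=12≤36, objective 14.
Maximum is 21 at (a,b)=(3,0).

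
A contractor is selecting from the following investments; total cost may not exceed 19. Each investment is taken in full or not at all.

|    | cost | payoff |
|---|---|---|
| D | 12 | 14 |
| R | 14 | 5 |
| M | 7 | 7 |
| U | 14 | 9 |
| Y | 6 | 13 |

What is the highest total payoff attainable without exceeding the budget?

D + M: cost 12 + 7 = 19 ≤ 19, payoff 14 + 7 = 21.
M + Y: cost 7 + 6 = 13 ≤ 19, payoff 7 + 13 = 20.
D + Y: cost 12 + 6 = 18 ≤ 19, payoff 14 + 13 = 27.
Best is D and Y with total payoff 27.

27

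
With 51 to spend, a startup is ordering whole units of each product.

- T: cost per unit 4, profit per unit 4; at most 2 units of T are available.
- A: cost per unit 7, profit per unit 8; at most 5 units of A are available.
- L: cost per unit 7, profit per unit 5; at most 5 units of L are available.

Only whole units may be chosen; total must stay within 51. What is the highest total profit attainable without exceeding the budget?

This is a bounded integer knapsack.
A has the best ratio (8/7); taking only A gives at most 5×8 = 40 (stopped by the supply cap of 5).
Mixing does better — 2×T, 5×A, and 1×L: cost 50 ≤ 51, profit 2·4 + 5·8 + 1·5 = 53.

53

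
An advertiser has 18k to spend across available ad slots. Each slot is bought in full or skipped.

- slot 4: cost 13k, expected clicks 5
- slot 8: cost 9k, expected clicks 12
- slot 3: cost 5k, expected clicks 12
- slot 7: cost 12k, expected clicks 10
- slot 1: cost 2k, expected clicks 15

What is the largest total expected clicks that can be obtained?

Allowing fractional choices, the relaxed optimum would be about 40.7, but ad slots are indivisible.
slot 8 + slot 3 + slot 1: cost 9 + 5 + 2 = 16 ≤ 18, expected clicks 12 + 12 + 15 = 39.
slot 3 + slot 1: cost 5 + 2 = 7 ≤ 18, expected clicks 12 + 15 = 27.
Best is slot 8, slot 3, and slot 1 with total expected clicks 39.

39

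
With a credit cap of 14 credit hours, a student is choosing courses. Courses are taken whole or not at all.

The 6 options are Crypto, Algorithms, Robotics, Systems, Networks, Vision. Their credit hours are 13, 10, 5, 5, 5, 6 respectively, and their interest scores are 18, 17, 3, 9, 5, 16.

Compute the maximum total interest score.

25

Take Systems and Vision: credit hours 5 + 6 = 11 ≤ 14, interest score 9 + 16 = 25.
No other feasible combination does better.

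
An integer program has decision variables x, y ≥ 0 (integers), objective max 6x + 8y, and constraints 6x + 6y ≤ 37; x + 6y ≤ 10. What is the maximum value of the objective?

(x,y)=(6,0) is feasible, giving 36.
(x,y)=(4,1) is feasible, giving 32.
(x,y)=(5,0) is feasible, giving 30.
The best lattice point is (6,0), giving 36.

36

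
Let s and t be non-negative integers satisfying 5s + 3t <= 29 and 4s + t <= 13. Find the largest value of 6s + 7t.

The continuous relaxation peaks at (0, 9.67) with value 67.67; rounding to a feasible lattice point costs some objective.
(s,t)=(0,9): 5·0+3·9=27≤29, 4·0+1·9=9≤13, objective 63.
(s,t)=(1,8): 5·1+3·8=29≤29, 4·1+1·8=12≤13, objective 62.
(s,t)=(0,8): 5·0+3·8=24≤29, 4·0+1·8=8≤13, objective 56.
Maximum is 63 at (s,t)=(0,9).

63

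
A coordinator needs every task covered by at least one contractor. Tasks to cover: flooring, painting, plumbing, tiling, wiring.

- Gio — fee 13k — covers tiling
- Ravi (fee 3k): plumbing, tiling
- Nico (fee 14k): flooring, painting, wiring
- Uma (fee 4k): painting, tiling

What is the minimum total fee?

17

This is an integer covering problem.
The greedy cost-per-new-task heuristic would pick Ravi, Uma, and Nico for 21, but a cheaper cover exists.
Choose Ravi and Nico: together they cover flooring, painting, plumbing, tiling, wiring — every task.
Total fee: 3 + 14 = 17.
No cover costs less than 17.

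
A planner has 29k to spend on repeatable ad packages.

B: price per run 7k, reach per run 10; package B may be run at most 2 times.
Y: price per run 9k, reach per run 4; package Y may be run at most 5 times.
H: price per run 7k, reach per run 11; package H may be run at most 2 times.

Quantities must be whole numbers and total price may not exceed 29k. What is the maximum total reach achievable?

This is a bounded integer knapsack.
H has the best ratio (11/7); taking only H gives at most 2×11 = 22 (stopped by the supply cap of 2).
Mixing does better — 2×B and 2×H: price 28 ≤ 29, reach 2·10 + 2·11 = 42.

42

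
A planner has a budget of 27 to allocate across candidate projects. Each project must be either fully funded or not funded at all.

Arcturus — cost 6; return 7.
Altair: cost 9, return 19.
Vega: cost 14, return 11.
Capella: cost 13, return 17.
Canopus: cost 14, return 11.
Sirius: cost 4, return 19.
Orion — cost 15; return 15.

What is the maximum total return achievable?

Allowing fractional choices, the relaxed optimum would be about 56.2, but projects are indivisible.
Altair + Capella + Sirius: cost 9 + 13 + 4 = 26 ≤ 27, return 19 + 17 + 19 = 55.
Altair + Canopus + Sirius: cost 9 + 14 + 4 = 27 ≤ 27, return 19 + 11 + 19 = 49.
Altair + Vega + Sirius: cost 9 + 14 + 4 = 27 ≤ 27, return 19 + 11 + 19 = 49.
Best is Altair, Capella, and Sirius with total return 55.

55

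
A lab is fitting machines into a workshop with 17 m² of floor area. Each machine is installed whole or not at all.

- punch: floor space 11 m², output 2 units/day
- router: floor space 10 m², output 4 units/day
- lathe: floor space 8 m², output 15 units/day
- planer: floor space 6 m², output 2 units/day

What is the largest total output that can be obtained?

17

Treat it as a binary knapsack problem.
Allowing fractional choices, the relaxed optimum would be about 18.6, but machines are indivisible.
lathe: floor space 8 ≤ 17, output 15.
lathe + planer: floor space 8 + 6 = 14 ≤ 17, output 15 + 2 = 17.
Best is lathe and planer with total output 17.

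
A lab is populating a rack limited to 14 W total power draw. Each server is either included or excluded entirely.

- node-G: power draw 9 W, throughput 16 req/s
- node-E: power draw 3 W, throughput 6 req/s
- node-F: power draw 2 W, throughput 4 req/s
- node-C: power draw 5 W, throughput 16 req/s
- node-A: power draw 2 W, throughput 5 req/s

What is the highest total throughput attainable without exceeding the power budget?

32

Treat it as a binary knapsack problem.
node-E + node-F + node-C + node-A: power draw 3 + 2 + 5 + 2 = 12 ≤ 14, throughput 6 + 4 + 16 + 5 = 31.
node-E + node-C + node-A: power draw 3 + 5 + 2 = 10 ≤ 14, throughput 6 + 16 + 5 = 27.
node-G + node-C: power draw 9 + 5 = 14 ≤ 14, throughput 16 + 16 = 32.
Best is node-G and node-C with total throughput 32.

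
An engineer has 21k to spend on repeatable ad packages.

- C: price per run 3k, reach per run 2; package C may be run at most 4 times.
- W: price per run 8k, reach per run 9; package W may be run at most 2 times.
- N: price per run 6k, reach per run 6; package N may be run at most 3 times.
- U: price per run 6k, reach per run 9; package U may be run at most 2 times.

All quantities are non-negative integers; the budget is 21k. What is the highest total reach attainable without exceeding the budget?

27

Take 1×W and 2×U: price 20 ≤ 21, reach 1·9 + 2·9 = 27.
U has the best ratio (9/6) and is taken to its limit of 2; remaining capacity is filled optimally with the others.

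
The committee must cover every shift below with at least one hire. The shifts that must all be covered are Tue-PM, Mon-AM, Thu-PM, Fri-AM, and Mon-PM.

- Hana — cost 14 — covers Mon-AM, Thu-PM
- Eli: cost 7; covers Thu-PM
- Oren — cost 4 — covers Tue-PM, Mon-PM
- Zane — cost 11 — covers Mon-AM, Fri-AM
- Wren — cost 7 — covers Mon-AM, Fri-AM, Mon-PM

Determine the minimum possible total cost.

Choose Eli, Oren, and Wren: together they cover Tue-PM, Mon-AM, Thu-PM, Fri-AM, Mon-PM — every shift.
Total cost: 7 + 4 + 7 = 18.
No cover costs less than 18.

18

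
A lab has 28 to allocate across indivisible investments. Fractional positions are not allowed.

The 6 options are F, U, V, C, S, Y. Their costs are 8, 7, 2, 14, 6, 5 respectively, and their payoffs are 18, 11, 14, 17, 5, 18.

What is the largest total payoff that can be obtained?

Allowing fractional choices, the relaxed optimum would be about 68.3, but investments are indivisible.
F + U + V + Y: cost 8 + 7 + 2 + 5 = 22 ≤ 28, payoff 18 + 11 + 14 + 18 = 61.
U + V + C + Y: cost 7 + 2 + 14 + 5 = 28 ≤ 28, payoff 11 + 14 + 17 + 18 = 60.
F + U + V + S + Y: cost 8 + 7 + 2 + 6 + 5 = 28 ≤ 28, payoff 18 + 11 + 14 + 5 + 18 = 66.
Best is F, U, V, S, and Y with total payoff 66.

66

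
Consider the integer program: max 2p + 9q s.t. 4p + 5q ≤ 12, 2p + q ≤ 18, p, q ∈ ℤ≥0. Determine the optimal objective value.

18

(p,q)=(0,2): 4·0+5·2=10≤12, 2·0+1·2=2≤18, objective 18.
(p,q)=(1,1): 4·1+5·1=9≤12, 2·1+1·1=3≤18, objective 11.
No feasible integer point exceeds 18.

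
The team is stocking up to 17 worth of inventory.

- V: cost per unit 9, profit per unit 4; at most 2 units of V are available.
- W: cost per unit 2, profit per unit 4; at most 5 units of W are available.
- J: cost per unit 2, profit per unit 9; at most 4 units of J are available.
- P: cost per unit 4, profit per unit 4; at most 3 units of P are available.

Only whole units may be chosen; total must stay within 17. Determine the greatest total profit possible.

This is a bounded integer knapsack.
4×W and 4×J: cost 16 ≤ 17, profit 4·4 + 4·9 = 52.
2×W, 4×J, and 1×P: cost 16 ≤ 17, profit 2·4 + 4·9 + 1·4 = 48.
Best is 52.

52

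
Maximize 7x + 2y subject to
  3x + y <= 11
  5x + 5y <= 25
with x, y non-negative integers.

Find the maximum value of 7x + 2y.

25

The continuous relaxation peaks at (3.67, 0) with value 25.67; rounding to a feasible lattice point costs some objective.
(x,y)=(3,2): 3·3+1·2=11≤11, 5·3+5·2=25≤25, objective 25.
(x,y)=(3,1): 3·3+1·1=10≤11, 5·3+5·1=20≤25, objective 23.
(x,y)=(3,0): 3·3+1·0=9≤11, 5·3+5·0=15≤25, objective 21.
Maximum is 25 at (x,y)=(3,2).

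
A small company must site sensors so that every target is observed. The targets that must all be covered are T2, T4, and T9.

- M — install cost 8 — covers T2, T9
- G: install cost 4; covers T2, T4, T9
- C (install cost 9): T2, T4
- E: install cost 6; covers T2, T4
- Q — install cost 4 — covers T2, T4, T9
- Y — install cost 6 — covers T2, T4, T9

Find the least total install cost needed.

This is a weighted set-cover instance.
G alone covers T2, T4, T9 — every target.
Total install cost: 4.

4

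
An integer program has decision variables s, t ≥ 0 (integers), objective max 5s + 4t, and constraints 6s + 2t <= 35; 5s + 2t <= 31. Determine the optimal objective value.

60

Relaxing integrality, the LP optimum is 62.00 at (s,t) = (0, 15.5), which is not an integer point.
(s,t)=(0,15): 6·0+2·15=30≤35, 5·0+2·15=30≤31, objective 60.
(s,t)=(0,14): 6·0+2·14=28≤35, 5·0+2·14=28≤31, objective 56.
No feasible integer point exceeds 60.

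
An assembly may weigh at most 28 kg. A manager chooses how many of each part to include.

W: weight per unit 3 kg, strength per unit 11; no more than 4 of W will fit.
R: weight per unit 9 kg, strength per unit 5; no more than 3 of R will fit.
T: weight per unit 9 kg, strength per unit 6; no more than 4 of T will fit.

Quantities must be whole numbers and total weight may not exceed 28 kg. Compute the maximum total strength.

W has the best ratio (11/3); taking only W gives at most 4×11 = 44 (stopped by the supply cap of 4).
Mixing does better — 4×W and 1×T: weight 21 ≤ 28, strength 4·11 + 1·6 = 50.

50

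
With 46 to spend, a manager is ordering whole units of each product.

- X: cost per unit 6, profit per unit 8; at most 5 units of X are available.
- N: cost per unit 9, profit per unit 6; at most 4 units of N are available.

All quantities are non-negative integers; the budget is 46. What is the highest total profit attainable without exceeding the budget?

46

X has the best ratio (8/6); taking only X gives at most 5×8 = 40 (stopped by the supply cap of 5).
Mixing does better — 5×X and 1×N: cost 39 ≤ 46, profit 5·8 + 1·6 = 46.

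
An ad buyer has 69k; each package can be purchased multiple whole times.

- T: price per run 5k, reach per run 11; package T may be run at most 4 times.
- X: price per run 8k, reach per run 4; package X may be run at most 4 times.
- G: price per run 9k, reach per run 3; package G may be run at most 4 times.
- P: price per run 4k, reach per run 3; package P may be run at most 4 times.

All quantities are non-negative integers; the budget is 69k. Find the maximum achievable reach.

72

T has the best ratio (11/5); taking only T gives at most 4×11 = 44 (stopped by the supply cap of 4).
Mixing does better — 4×T, 4×X, and 4×P: price 68 ≤ 69, reach 4·11 + 4·4 + 4·3 = 72.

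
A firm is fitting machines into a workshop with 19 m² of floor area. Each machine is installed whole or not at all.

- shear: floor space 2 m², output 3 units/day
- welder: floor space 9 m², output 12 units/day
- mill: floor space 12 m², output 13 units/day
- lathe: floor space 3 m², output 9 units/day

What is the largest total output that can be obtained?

Allowing fractional choices, the relaxed optimum would be about 29.4, but machines are indivisible.
shear + welder + lathe: floor space 2 + 9 + 3 = 14 ≤ 19, output 3 + 12 + 9 = 24.
mill + lathe: floor space 12 + 3 = 15 ≤ 19, output 13 + 9 = 22.
shear + mill + lathe: floor space 2 + 12 + 3 = 17 ≤ 19, output 3 + 13 + 9 = 25.
Best is shear, mill, and lathe with total output 25.

25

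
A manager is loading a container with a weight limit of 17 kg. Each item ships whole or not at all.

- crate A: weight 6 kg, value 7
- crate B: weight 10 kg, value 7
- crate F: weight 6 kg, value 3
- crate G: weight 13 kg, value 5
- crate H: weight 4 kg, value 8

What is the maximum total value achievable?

Allowing fractional choices, the relaxed optimum would be about 19.9, but items are indivisible.
crate A + crate F + crate H: weight 6 + 6 + 4 = 16 ≤ 17, value 7 + 3 + 8 = 18.
crate A + crate H: weight 6 + 4 = 10 ≤ 17, value 7 + 8 = 15.
Best is crate A, crate F, and crate H with total value 18.

18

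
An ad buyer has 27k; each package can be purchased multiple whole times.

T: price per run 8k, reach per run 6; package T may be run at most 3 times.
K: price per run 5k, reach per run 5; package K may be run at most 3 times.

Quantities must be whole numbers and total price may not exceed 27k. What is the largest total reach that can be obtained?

Take 2×T and 2×K: price 26 ≤ 27, reach 2·6 + 2·5 = 22.
No other integer combination yields more.

22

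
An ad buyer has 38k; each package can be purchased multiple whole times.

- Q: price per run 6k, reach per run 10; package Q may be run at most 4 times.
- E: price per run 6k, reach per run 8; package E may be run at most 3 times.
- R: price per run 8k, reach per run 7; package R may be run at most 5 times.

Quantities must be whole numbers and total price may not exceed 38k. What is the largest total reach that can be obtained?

56

4×Q, 1×E, and 1×R: price 38 ≤ 38, reach 4·10 + 1·8 + 1·7 = 55.
4×Q and 2×E: price 36 ≤ 38, reach 4·10 + 2·8 = 56.
Best is 56.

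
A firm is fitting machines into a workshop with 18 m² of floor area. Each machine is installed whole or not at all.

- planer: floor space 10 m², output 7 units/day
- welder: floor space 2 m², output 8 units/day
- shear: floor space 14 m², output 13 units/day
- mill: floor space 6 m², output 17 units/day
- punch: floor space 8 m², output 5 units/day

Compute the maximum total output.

Take planer, welder, and mill: floor space 10 + 2 + 6 = 18 ≤ 18, output 7 + 8 + 17 = 32.
No other feasible combination does better.

32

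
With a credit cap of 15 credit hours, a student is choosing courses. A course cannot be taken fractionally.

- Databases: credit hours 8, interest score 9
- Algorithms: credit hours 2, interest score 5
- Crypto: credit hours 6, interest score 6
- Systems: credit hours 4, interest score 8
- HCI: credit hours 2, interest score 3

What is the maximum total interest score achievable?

22

Allowing fractional choices, the relaxed optimum would be about 23.9, but courses are indivisible.
Databases + Algorithms + Systems: credit hours 8 + 2 + 4 = 14 ≤ 15, interest score 9 + 5 + 8 = 22.
Algorithms + Crypto + Systems + HCI: credit hours 2 + 6 + 4 + 2 = 14 ≤ 15, interest score 5 + 6 + 8 + 3 = 22.
The maximum interest score is 22; one optimal choice is Databases, Algorithms, and Systems.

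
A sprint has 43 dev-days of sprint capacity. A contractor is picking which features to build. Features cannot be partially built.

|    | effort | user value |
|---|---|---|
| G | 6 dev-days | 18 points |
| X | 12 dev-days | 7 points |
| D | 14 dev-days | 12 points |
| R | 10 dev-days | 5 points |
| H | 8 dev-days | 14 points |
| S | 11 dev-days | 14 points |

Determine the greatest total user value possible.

58

This is a 0-1 knapsack instance.
Allowing fractional choices, the relaxed optimum would be about 60.3, but features are indivisible.
G + R + H + S: effort 6 + 10 + 8 + 11 = 35 ≤ 43, user value 18 + 5 + 14 + 14 = 51.
G + D + H + S: effort 6 + 14 + 8 + 11 = 39 ≤ 43, user value 18 + 12 + 14 + 14 = 58.
G + X + H + S: effort 6 + 12 + 8 + 11 = 37 ≤ 43, user value 18 + 7 + 14 + 14 = 53.
Best is G, D, H, and S with total user value 58.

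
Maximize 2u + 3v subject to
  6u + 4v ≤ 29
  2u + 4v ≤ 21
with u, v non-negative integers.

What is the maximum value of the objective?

Relaxing integrality, the LP optimum is 16.75 at (u,v) = (2, 4.25), which is not an integer point.
(u,v)=(2,4): 6·2+4·4=28≤29, 2·2+4·4=20≤21, objective 16.
(u,v)=(1,4): 6·1+4·4=22≤29, 2·1+4·4=18≤21, objective 14.
(u,v)=(2,3): 6·2+4·3=24≤29, 2·2+4·3=16≤21, objective 13.
(u,v)=(1,3): 6·1+4·3=18≤29, 2·1+4·3=14≤21, objective 11.
Maximum is 16 at (u,v)=(2,4).

16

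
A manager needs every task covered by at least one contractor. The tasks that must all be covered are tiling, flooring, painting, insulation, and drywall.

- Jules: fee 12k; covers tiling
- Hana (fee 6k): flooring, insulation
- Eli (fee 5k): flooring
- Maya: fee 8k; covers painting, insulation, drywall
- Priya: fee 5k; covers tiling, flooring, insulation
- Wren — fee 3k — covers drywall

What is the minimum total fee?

13

This is a weighted set-cover instance.
The greedy cost-per-new-task heuristic would pick Priya, Wren, and Maya for 16, but a cheaper cover exists.
Choose Maya and Priya: together they cover tiling, flooring, painting, insulation, drywall — every task.
Total fee: 8 + 5 = 13.
No cover costs less than 13.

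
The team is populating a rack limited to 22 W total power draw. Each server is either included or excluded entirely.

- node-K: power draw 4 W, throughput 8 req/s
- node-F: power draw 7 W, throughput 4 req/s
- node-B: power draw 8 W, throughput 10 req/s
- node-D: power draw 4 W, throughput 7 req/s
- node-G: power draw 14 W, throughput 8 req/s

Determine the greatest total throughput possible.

Take node-K, node-B, and node-D: power draw 4 + 8 + 4 = 16 ≤ 22, throughput 8 + 10 + 7 = 25.
No other feasible combination does better.

25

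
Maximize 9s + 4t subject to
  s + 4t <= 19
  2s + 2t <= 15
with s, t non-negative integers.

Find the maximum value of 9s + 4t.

(s,t)=(7,0): 1·7+4·0=7≤19, 2·7+2·0=14≤15, objective 63.
(s,t)=(6,1): 1·6+4·1=10≤19, 2·6+2·1=14≤15, objective 58.
(s,t)=(6,0): 1·6+4·0=6≤19, 2·6+2·0=12≤15, objective 54.
No feasible integer point exceeds 63.

63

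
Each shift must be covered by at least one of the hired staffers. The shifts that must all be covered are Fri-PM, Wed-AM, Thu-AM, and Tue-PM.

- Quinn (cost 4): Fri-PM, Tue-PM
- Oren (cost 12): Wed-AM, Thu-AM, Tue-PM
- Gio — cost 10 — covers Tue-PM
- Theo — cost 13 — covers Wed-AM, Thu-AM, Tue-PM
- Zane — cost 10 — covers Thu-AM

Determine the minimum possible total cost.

This is an integer covering problem.
Choose Quinn and Oren: together they cover Fri-PM, Wed-AM, Thu-AM, Tue-PM — every shift.
Total cost: 4 + 12 = 16.
No cover costs less than 16.

16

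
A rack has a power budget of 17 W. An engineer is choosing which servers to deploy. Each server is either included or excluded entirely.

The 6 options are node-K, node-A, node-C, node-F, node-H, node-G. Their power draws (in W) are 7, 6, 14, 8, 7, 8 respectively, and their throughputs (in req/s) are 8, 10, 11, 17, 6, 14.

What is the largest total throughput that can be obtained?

31

This is an integer program with binary decision variables.
Allowing fractional choices, the relaxed optimum would be about 32.7, but servers are indivisible.
node-A + node-F: power draw 6 + 8 = 14 ≤ 17, throughput 10 + 17 = 27.
node-F + node-G: power draw 8 + 8 = 16 ≤ 17, throughput 17 + 14 = 31.
Best is node-F and node-G with total throughput 31.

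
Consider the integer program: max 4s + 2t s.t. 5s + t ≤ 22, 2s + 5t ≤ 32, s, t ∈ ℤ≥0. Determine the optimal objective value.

22

Relaxing integrality, the LP optimum is 23.65 at (s,t) = (3.39, 5.04), which is not an integer point.
(s,t)=(3,5): 5·3+1·5=20≤22, 2·3+5·5=31≤32, objective 22.
(s,t)=(3,4): 5·3+1·4=19≤22, 2·3+5·4=26≤32, objective 20.
The best lattice point is (3,5), giving 22.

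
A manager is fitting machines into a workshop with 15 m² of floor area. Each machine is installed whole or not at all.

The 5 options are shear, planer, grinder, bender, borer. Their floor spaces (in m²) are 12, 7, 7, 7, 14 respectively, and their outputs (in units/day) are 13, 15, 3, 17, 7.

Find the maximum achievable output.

Allowing fractional choices, the relaxed optimum would be about 33.1, but machines are indivisible.
grinder + bender: floor space 7 + 7 = 14 ≤ 15, output 3 + 17 = 20.
planer + bender: floor space 7 + 7 = 14 ≤ 15, output 15 + 17 = 32.
planer + grinder: floor space 7 + 7 = 14 ≤ 15, output 15 + 3 = 18.
Best is planer and bender with total output 32.

32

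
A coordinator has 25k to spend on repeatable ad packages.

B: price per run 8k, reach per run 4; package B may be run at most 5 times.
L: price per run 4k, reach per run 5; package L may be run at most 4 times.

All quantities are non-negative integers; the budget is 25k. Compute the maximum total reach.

This is a bounded integer knapsack.
4×L: price 16 ≤ 25, reach 4·5 = 20.
1×B and 4×L: price 24 ≤ 25, reach 1·4 + 4·5 = 24.
Best is 24.

24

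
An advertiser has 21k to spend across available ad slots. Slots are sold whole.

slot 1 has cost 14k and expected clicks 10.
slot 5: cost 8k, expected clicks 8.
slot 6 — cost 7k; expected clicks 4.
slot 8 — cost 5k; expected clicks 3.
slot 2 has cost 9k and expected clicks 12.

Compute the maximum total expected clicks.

20

Take slot 5 and slot 2: cost 8 + 9 = 17 ≤ 21, expected clicks 8 + 12 = 20.
No other feasible combination does better.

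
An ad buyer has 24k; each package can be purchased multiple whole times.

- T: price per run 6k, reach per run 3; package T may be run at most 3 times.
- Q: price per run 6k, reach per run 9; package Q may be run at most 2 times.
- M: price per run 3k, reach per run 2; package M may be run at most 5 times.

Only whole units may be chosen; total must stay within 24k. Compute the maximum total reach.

2×Q and 4×M: price 24 ≤ 24, reach 2·9 + 4·2 = 26.
1×T, 2×Q, and 2×M: price 24 ≤ 24, reach 1·3 + 2·9 + 2·2 = 25.
Best is 26.

26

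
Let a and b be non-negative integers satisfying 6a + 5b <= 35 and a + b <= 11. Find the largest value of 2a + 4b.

28

(a,b)=(0,7): 6·0+5·7=35≤35, 1·0+1·7=7≤11, objective 28.
(a,b)=(0,6): 6·0+5·6=30≤35, 1·0+1·6=6≤11, objective 24.
No feasible integer point exceeds 28.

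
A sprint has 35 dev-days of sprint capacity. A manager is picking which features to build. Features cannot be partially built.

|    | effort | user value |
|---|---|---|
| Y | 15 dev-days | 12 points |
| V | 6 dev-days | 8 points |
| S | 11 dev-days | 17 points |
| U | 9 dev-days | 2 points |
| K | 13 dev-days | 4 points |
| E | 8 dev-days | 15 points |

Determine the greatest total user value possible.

Allowing fractional choices, the relaxed optimum would be about 48.0, but features are indivisible.
V + S + U + E: effort 6 + 11 + 9 + 8 = 34 ≤ 35, user value 8 + 17 + 2 + 15 = 42.
Y + S + E: effort 15 + 11 + 8 = 34 ≤ 35, user value 12 + 17 + 15 = 44.
Best is Y, S, and E with total user value 44.

44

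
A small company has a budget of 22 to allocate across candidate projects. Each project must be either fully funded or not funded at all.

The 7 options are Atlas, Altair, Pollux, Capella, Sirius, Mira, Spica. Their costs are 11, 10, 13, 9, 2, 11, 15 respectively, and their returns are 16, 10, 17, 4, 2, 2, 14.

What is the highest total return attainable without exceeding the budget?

Allowing fractional choices, the relaxed optimum would be about 30.4, but projects are indivisible.
Atlas + Altair: cost 11 + 10 = 21 ≤ 22, return 16 + 10 = 26.
Atlas + Capella + Sirius: cost 11 + 9 + 2 = 22 ≤ 22, return 16 + 4 + 2 = 22.
Best is Atlas and Altair with total return 26.

26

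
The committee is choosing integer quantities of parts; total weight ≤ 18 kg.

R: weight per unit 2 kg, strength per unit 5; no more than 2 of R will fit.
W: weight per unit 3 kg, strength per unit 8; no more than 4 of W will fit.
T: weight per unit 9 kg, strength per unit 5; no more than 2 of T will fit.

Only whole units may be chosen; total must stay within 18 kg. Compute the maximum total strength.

1×R and 4×W: weight 14 ≤ 18, strength 1·5 + 4·8 = 37.
2×R and 4×W: weight 16 ≤ 18, strength 2·5 + 4·8 = 42.
Best is 42.

42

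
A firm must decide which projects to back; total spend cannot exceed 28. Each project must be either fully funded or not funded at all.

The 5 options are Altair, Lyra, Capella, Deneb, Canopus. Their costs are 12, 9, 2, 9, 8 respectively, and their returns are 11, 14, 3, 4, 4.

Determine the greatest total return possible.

28

This is an integer program with binary decision variables.
Lyra + Capella + Deneb + Canopus: cost 9 + 2 + 9 + 8 = 28 ≤ 28, return 14 + 3 + 4 + 4 = 25.
Altair + Lyra: cost 12 + 9 = 21 ≤ 28, return 11 + 14 = 25.
Altair + Lyra + Capella: cost 12 + 9 + 2 = 23 ≤ 28, return 11 + 14 + 3 = 28.
Best is Altair, Lyra, and Capella with total return 28.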